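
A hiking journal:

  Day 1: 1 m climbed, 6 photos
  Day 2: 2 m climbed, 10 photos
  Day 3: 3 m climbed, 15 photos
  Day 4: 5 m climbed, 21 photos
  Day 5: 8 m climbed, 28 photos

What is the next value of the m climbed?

13

M climbed goes 1, 2, 3, 5, 8 → 13 (each term is the sum of the two before it).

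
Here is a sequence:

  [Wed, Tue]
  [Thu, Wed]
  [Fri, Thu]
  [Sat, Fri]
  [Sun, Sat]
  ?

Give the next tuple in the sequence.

For the first day, runs through the weekdays Mon→Sun: Wed, Thu, Fri, Sat, Sun → Mon.
Second day — runs through the weekdays Mon→Sun: Tue, Wed, Thu, Fri, Sat → Sun.
Combining the parts gives [Mon, Sun].

[Mon, Sun]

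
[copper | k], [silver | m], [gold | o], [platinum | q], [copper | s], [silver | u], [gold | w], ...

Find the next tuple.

For the metal, repeats copper → silver → gold → platinum: copper, silver, gold, platinum, copper, silver, gold → platinum.
Letter: k, m, o, q, s, u, w → y (letters move forward 2 places in the alphabet).
Combining the parts gives [platinum | y].

[platinum | y]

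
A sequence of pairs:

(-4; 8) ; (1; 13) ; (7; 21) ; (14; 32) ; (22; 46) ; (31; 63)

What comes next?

(41; 83)

First value goes -4, 1, 7, 14, 22, 31 → 41 (differences are 5, 6, 7, … (increasing by 1 each time)).
For the second value, differences are 5, 8, 11, … (increasing by 3 each time): 8, 13, 21, 32, 46, 63 → 83.
So the next pair is (41; 83).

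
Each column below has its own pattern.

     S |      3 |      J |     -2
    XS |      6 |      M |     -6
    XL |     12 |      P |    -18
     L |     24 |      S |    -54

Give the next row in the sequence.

M  48  V  -162

Size: runs backward through clothing sizes XS→XL, so S, XS, XL, L → M.
Second component: ×2 each step; 3, 6, 12, 24 → 48.
For the letter, letters move forward 3 places in the alphabet: J, M, P, S → V.
Fourth component — ×3 each step: -2, -6, -18, -54 → -162.
So the next row is M  48  V  -162.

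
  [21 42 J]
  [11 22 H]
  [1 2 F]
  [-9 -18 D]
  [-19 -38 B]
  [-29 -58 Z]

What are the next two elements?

[-39 -78 X], [-49 -98 V]

First part: −10 each step, so 21, 11, 1, -9, -19, -29 → -39 → -49.
For the second part, always 2 × the first part: 42, 22, 2, -18, -38, -58 → -78 → -98.
Letter: J, H, F, D, B, Z → X → V (letters move back 2 places in the alphabet, wrapping A→Z).
So the next two elements are [-39 -78 X] and [-49 -98 V].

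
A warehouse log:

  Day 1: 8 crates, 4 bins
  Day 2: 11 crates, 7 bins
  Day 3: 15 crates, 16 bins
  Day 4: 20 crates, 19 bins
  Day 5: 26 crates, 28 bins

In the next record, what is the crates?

Crates: differences are 3, 4, 5, … (increasing by 1 each time), so 8, 11, 15, 20, 26 → 33.

33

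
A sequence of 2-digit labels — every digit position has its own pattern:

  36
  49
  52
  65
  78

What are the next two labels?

First digit: 3, 4, 5, 6, 7 → 8 → 9 (+1 each step, mod 10).
Second digit: +3 each step, mod 10; 6, 9, 2, 5, 8 → 1 → 4.
Putting the parts together: 81 and then 94.

81, 94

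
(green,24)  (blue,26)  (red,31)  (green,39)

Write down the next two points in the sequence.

For the colour, repeats green → blue → red: green, blue, red, green → blue → red.
Second entry: differences are 2, 5, 8, … (increasing by 3 each time); 24, 26, 31, 39 → 50 → 64.
So the next two points are (blue,50) and (red,64).

(blue,50), (red,64)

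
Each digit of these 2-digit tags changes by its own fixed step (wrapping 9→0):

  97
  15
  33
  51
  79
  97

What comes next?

For the first digit, +2 each step, mod 10: 9, 1, 3, 5, 7, 9 → 1.
Second digit: 7, 5, 3, 1, 9, 7 → 5 (−2 each step, mod 10).
Combining the parts gives 15.

15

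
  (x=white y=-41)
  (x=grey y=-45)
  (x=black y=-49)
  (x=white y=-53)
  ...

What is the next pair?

(x=grey y=-57)

X: repeats white → grey → black; white, grey, black, white → grey.
Y: −4 each step; -41, -45, -49, -53 → -57.
Putting it together: (x=grey y=-57).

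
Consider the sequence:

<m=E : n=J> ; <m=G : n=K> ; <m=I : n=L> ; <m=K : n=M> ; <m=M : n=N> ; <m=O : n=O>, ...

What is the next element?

<m=Q : n=P>

M: letters move forward 2 places in the alphabet, so E, G, I, K, M, O → Q.
N: J, K, L, M, N, O → P (letters move forward 1 place in the alphabet).
So the next element is <m=Q : n=P>.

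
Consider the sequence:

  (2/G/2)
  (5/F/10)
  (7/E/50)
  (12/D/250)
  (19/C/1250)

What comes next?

(31/B/6250)

For the first entry, each term is the sum of the two before it: 2, 5, 7, 12, 19 → 31.
Letter: G, F, E, D, C → B (letters move back 1 place in the alphabet).
Third entry — ×5 each step: 2, 10, 50, 250, 1250 → 6250.
Combining the parts gives (31/B/6250).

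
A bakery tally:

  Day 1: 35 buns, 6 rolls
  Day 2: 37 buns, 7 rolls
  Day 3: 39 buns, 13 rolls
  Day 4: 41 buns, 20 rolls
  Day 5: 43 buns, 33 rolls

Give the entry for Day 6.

For the buns, +2 each step: 35, 37, 39, 41, 43 → 45.
For the rolls, each term is the sum of the two before it: 6, 7, 13, 20, 33 → 53.
So the next line is 45 buns, 53 rolls.

45 buns, 53 rolls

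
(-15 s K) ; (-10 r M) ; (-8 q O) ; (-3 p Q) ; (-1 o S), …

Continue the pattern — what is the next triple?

First component — alternating steps +5, +2, +5, +2, …: -15, -10, -8, -3, -1 → 4.
First letter: letters move back 1 place in the alphabet; s, r, q, p, o → n.
Second letter goes K, M, O, Q, S → U (letters move forward 2 places in the alphabet).
Combining the parts gives (4 n U).

(4 n U)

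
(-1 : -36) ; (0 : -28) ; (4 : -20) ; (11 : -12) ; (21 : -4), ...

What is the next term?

First slot: -1, 0, 4, 11, 21 → 34 (differences are 1, 4, 7, … (increasing by 3 each time)).
Second slot: +8 each step; -36, -28, -20, -12, -4 → 4.
Putting it together: (34 : 4).

(34 : 4)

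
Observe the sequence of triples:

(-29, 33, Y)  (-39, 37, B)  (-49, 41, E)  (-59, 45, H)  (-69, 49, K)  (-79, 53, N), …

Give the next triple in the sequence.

(-89, 57, Q)

First entry — −10 each step: -29, -39, -49, -59, -69, -79 → -89.
Second entry: +4 each step; 33, 37, 41, 45, 49, 53 → 57.
Letter: letters move forward 3 places in the alphabet, wrapping Z→A; Y, B, E, H, K, N → Q.
Putting it together: (-89, 57, Q).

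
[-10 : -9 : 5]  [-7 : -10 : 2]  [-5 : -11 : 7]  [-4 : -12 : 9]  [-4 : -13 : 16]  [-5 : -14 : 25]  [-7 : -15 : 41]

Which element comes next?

First value: differences are 3, 2, 1, … (decreasing by 1 each time); -10, -7, -5, -4, -4, -5, -7 → -10.
For the second value, −1 each step: -9, -10, -11, -12, -13, -14, -15 → -16.
Third value — each term is the sum of the two before it: 5, 2, 7, 9, 16, 25, 41 → 66.
Putting it together: [-10 : -16 : 66].

[-10 : -16 : 66]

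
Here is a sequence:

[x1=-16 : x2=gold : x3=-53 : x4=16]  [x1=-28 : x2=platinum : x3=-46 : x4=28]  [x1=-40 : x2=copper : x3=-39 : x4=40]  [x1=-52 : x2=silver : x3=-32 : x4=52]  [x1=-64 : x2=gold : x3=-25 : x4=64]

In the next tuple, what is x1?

X1 goes -16, -28, -40, -52, -64 → -76 (−12 each step).

-76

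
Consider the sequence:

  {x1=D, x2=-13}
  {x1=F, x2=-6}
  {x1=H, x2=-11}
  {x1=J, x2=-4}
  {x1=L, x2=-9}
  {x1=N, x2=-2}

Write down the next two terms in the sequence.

X1: letters move forward 2 places in the alphabet, so D, F, H, J, L, N → P → R.
X2: alternating steps +7, −5, +7, −5, …, so -13, -6, -11, -4, -9, -2 → -7 → 0.
So the next two terms are {x1=P, x2=-7} and {x1=R, x2=0}.

{x1=P, x2=-7}, {x1=R, x2=0}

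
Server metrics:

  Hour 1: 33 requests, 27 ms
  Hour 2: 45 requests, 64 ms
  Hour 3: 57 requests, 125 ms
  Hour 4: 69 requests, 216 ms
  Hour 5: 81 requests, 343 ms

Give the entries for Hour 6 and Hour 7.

Requests: 33, 45, 57, 69, 81 → 93 → 105 (+12 each step).
Ms: perfect cubes: 3³, 4³, 5³, …; 27, 64, 125, 216, 343 → 512 → 729.
Putting the parts together: 93 requests, 512 ms and then 105 requests, 729 ms.

93 requests, 512 ms; 105 requests, 729 ms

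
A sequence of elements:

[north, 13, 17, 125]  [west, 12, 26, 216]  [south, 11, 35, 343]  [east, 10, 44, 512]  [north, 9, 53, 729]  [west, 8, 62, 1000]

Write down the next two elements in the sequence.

Direction: repeats north → west → south → east, so north, west, south, east, north, west → south → east.
Second coordinate: 13, 12, 11, 10, 9, 8 → 7 → 6 (−1 each step).
Third coordinate: 17, 26, 35, 44, 53, 62 → 71 → 80 (+9 each step).
Fourth coordinate: 125, 216, 343, 512, 729, 1000 → 1331 → 1728 (perfect cubes: 5³, 6³, 7³, …).
So the next two elements are [south, 7, 71, 1331] and [east, 6, 80, 1728].

[south, 7, 71, 1331], [east, 6, 80, 1728]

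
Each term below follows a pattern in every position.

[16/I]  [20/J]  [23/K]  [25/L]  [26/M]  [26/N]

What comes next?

[25/O]

First coordinate: 16, 20, 23, 25, 26, 26 → 25 (differences are 4, 3, 2, … (decreasing by 1 each time)).
Letter: I, J, K, L, M, N → O (letters move forward 1 place in the alphabet).
So the next term is [25/O].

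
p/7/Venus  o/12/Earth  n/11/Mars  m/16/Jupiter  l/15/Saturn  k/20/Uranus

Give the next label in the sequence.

Letter goes p, o, n, m, l, k → j (letters move back 1 place in the alphabet).
Second component: alternating steps +5, −1, +5, −1, …, so 7, 12, 11, 16, 15, 20 → 19.
Planet: Venus, Earth, Mars, Jupiter, Saturn, Uranus → Neptune (runs through the planets Mercury→Neptune).
So the next label is j/19/Neptune.

j/19/Neptune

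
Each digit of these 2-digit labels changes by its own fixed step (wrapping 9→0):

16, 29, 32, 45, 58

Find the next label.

First digit: +1 each step, mod 10, so 1, 2, 3, 4, 5 → 6.
Second digit: 6, 9, 2, 5, 8 → 1 (+3 each step, mod 10).
Putting it together: 61.

61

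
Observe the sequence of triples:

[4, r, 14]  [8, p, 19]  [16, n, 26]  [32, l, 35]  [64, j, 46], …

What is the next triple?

First entry goes 4, 8, 16, 32, 64 → 128 (×2 each step).
Letter: letters move back 2 places in the alphabet; r, p, n, l, j → h.
Third entry: 14, 19, 26, 35, 46 → 59 (differences are 5, 7, 9, … (increasing by 2 each time)).
Combining the parts gives [128, h, 59].

[128, h, 59]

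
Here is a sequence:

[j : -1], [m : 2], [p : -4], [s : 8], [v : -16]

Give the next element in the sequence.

[y : 32]

Letter: letters move forward 3 places in the alphabet, so j, m, p, s, v → y.
Second entry goes -1, 2, -4, 8, -16 → 32 (×(-2) each step).
Putting it together: [y : 32].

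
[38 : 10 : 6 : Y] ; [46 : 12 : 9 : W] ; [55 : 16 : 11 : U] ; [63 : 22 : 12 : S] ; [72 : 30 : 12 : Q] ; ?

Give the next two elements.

First part goes 38, 46, 55, 63, 72 → 80 → 89 (alternating steps +8, +9, +8, +9, …).
Second part: differences are 2, 4, 6, … (increasing by 2 each time); 10, 12, 16, 22, 30 → 40 → 52.
Third part — differences are 3, 2, 1, … (decreasing by 1 each time): 6, 9, 11, 12, 12 → 11 → 9.
Letter: letters move back 2 places in the alphabet; Y, W, U, S, Q → O → M.
Putting the parts together: [80 : 40 : 11 : O] and then [89 : 52 : 9 : M].

[80 : 40 : 11 : O], [89 : 52 : 9 : M]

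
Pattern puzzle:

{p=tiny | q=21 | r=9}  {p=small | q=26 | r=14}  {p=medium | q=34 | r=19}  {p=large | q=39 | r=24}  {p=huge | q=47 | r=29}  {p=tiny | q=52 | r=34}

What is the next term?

P: repeats tiny → small → medium → large → huge, so tiny, small, medium, large, huge, tiny → small.
Q: alternating steps +5, +8, +5, +8, …, so 21, 26, 34, 39, 47, 52 → 60.
R goes 9, 14, 19, 24, 29, 34 → 39 (+5 each step).
Combining the parts gives {p=small | q=60 | r=39}.

{p=small | q=60 | r=39}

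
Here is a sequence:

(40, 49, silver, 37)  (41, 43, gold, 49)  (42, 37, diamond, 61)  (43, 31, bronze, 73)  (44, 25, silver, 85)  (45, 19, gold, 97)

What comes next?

First component — +1 each step: 40, 41, 42, 43, 44, 45 → 46.
For the second component, −6 each step: 49, 43, 37, 31, 25, 19 → 13.
Rank: repeats silver → gold → diamond → bronze; silver, gold, diamond, bronze, silver, gold → diamond.
For the fourth component, +12 each step: 37, 49, 61, 73, 85, 97 → 109.
So the next 4-tuple is (46, 13, diamond, 109).

(46, 13, diamond, 109)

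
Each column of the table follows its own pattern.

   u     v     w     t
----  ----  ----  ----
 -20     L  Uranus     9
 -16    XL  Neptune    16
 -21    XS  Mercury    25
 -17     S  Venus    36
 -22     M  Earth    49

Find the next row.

-18  L  Mars  64

Column u goes -20, -16, -21, -17, -22 → -18 (alternating steps +4, −5, +4, −5, …).
Column v goes L, XL, XS, S, M → L (runs through clothing sizes XS→XL).
For the column w, runs through the planets Mercury→Neptune: Uranus, Neptune, Mercury, Venus, Earth → Mars.
Column t: perfect squares: 3², 4², 5², …, so 9, 16, 25, 36, 49 → 64.
So the next row is -18  L  Mars  64.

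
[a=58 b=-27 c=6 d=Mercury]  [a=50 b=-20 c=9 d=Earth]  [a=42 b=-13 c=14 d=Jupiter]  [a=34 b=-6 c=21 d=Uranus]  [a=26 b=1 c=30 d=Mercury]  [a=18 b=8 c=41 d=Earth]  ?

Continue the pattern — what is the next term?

[a=10 b=15 c=54 d=Jupiter]

A: −8 each step, so 58, 50, 42, 34, 26, 18 → 10.
B — +7 each step: -27, -20, -13, -6, 1, 8 → 15.
C: differences are 3, 5, 7, … (increasing by 2 each time); 6, 9, 14, 21, 30, 41 → 54.
D: repeats Mercury → Earth → Jupiter → Uranus, so Mercury, Earth, Jupiter, Uranus, Mercury, Earth → Jupiter.
So the next term is [a=10 b=15 c=54 d=Jupiter].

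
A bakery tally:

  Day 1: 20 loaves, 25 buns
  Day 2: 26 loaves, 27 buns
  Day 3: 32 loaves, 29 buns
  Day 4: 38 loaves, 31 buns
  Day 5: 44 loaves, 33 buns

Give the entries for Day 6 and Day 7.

50 loaves, 35 buns; 56 loaves, 37 buns

Loaves: +6 each step, so 20, 26, 32, 38, 44 → 50 → 56.
Buns goes 25, 27, 29, 31, 33 → 35 → 37 (+2 each step).
So the next two lines are 50 loaves, 35 buns and 56 loaves, 37 buns.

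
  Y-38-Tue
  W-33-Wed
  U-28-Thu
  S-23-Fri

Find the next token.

Letter: letters move back 2 places in the alphabet; Y, W, U, S → Q.
Second component — −5 each step: 38, 33, 28, 23 → 18.
Day: runs through the weekdays Mon→Sun; Tue, Wed, Thu, Fri → Sat.
Combining the parts gives Q-18-Sat.

Q-18-Sat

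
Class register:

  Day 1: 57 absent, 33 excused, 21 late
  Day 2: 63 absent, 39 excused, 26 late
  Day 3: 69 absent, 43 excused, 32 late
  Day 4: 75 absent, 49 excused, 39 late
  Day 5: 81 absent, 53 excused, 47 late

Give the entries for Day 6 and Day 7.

87 absent, 59 excused, 56 late; 93 absent, 63 excused, 66 late

Absent: +6 each step, so 57, 63, 69, 75, 81 → 87 → 93.
Excused: alternating steps +6, +4, +6, +4, …; 33, 39, 43, 49, 53 → 59 → 63.
For the late, differences are 5, 6, 7, … (increasing by 1 each time): 21, 26, 32, 39, 47 → 56 → 66.
Putting the parts together: 87 absent, 59 excused, 56 late and then 93 absent, 63 excused, 66 late.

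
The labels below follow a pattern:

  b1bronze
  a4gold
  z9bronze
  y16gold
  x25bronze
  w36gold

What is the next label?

For the letter, letters move back 1 place in the alphabet, wrapping A→Z: b, a, z, y, x, w → v.
Second component goes 1, 4, 9, 16, 25, 36 → 49 (perfect squares: 1², 2², 3², …).
Rank: bronze, gold, bronze, gold, bronze, gold → bronze (alternates bronze ↔ gold).
Combining the parts gives v49bronze.

v49bronze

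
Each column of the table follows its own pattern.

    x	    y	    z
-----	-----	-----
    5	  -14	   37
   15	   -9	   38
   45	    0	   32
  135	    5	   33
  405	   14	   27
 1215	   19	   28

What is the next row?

3645  28  22

Column x goes 5, 15, 45, 135, 405, 1215 → 3645 (×3 each step).
Column y: -14, -9, 0, 5, 14, 19 → 28 (alternating steps +5, +9, +5, +9, …).
Column z: alternating steps +1, −6, +1, −6, …; 37, 38, 32, 33, 27, 28 → 22.
Putting it together: 3645  28  22.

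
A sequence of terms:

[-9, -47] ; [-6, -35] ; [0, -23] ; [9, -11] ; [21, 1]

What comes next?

First value — differences are 3, 6, 9, … (increasing by 3 each time): -9, -6, 0, 9, 21 → 36.
Second value goes -47, -35, -23, -11, 1 → 13 (+12 each step).
Putting it together: [36, 13].

[36, 13]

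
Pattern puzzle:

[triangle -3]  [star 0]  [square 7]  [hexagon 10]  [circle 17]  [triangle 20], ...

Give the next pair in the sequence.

[star 27]

For the shape, repeats triangle → star → square → hexagon → circle: triangle, star, square, hexagon, circle, triangle → star.
Second component — alternating steps +3, +7, +3, +7, …: -3, 0, 7, 10, 17, 20 → 27.
Putting it together: [star 27].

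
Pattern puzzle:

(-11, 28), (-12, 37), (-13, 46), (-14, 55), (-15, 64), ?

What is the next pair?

(-16, 73)

First coordinate — −1 each step: -11, -12, -13, -14, -15 → -16.
Second coordinate goes 28, 37, 46, 55, 64 → 73 (+9 each step).
Combining the parts gives (-16, 73).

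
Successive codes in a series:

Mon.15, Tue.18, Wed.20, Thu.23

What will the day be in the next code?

For the day, runs through the weekdays Mon→Sun: Mon, Tue, Wed, Thu → Fri.
Second component: 15, 18, 20, 23 → 25 (alternating steps +3, +2, +3, +2, …).

Fri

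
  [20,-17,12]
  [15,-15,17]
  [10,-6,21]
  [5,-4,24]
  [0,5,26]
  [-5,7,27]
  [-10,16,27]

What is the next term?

First entry — −5 each step: 20, 15, 10, 5, 0, -5, -10 → -15.
Second entry — alternating steps +2, +9, +2, +9, …: -17, -15, -6, -4, 5, 7, 16 → 18.
Third entry: 12, 17, 21, 24, 26, 27, 27 → 26 (differences are 5, 4, 3, … (decreasing by 1 each time)).
Putting it together: [-15,18,26].

[-15,18,26]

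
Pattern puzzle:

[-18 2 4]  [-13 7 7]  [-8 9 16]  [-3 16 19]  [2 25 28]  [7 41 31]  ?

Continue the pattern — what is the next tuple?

First entry — +5 each step: -18, -13, -8, -3, 2, 7 → 12.
For the second entry, each term is the sum of the two before it: 2, 7, 9, 16, 25, 41 → 66.
Third entry: alternating steps +3, +9, +3, +9, …; 4, 7, 16, 19, 28, 31 → 40.
Putting it together: [12 66 40].

[12 66 40]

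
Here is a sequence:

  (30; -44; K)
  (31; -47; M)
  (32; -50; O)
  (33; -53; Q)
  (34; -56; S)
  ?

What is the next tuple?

First coordinate — +1 each step: 30, 31, 32, 33, 34 → 35.
Second coordinate: -44, -47, -50, -53, -56 → -59 (−3 each step).
Letter: letters move forward 2 places in the alphabet, so K, M, O, Q, S → U.
Combining the parts gives (35; -59; U).

(35; -59; U)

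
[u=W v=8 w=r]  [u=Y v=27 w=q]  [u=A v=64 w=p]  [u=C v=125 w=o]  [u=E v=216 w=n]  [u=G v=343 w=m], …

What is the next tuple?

[u=I v=512 w=l]

U — letters move forward 2 places in the alphabet, wrapping Z→A: W, Y, A, C, E, G → I.
V: perfect cubes: 2³, 3³, 4³, …; 8, 27, 64, 125, 216, 343 → 512.
W: letters move back 1 place in the alphabet, so r, q, p, o, n, m → l.
Combining the parts gives [u=I v=512 w=l].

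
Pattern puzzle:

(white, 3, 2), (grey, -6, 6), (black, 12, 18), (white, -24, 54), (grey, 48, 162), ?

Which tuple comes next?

(black, -96, 486)

Shade: white, grey, black, white, grey → black (repeats white → grey → black).
Second entry: ×(-2) each step, so 3, -6, 12, -24, 48 → -96.
Third entry — ×3 each step: 2, 6, 18, 54, 162 → 486.
Putting it together: (black, -96, 486).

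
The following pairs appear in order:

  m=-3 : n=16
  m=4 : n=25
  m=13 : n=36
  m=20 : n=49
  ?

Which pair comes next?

m=29 : n=64

M — alternating steps +7, +9, +7, +9, …: -3, 4, 13, 20 → 29.
N: perfect squares: 4², 5², 6², …, so 16, 25, 36, 49 → 64.
So the next pair is m=29 : n=64.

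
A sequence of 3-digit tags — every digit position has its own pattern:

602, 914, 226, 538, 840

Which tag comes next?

152

First digit goes 6, 9, 2, 5, 8 → 1 (+3 each step, mod 10).
Second digit: 0, 1, 2, 3, 4 → 5 (+1 each step, mod 10).
For the third digit, +2 each step, mod 10: 2, 4, 6, 8, 0 → 2.
So the next tag is 152.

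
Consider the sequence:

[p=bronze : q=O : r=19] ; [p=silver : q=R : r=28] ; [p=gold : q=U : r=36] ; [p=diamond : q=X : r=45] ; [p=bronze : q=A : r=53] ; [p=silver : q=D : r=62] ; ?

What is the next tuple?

[p=gold : q=G : r=70]

For the p, repeats bronze → silver → gold → diamond: bronze, silver, gold, diamond, bronze, silver → gold.
Q: letters move forward 3 places in the alphabet, wrapping Z→A; O, R, U, X, A, D → G.
R: 19, 28, 36, 45, 53, 62 → 70 (alternating steps +9, +8, +9, +8, …).
Putting it together: [p=gold : q=G : r=70].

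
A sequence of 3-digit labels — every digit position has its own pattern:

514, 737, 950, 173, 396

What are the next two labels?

For the first digit, +2 each step, mod 10: 5, 7, 9, 1, 3 → 5 → 7.
Second digit: +2 each step, mod 10; 1, 3, 5, 7, 9 → 1 → 3.
Third digit: 4, 7, 0, 3, 6 → 9 → 2 (+3 each step, mod 10).
Putting the parts together: 519 and then 732.

519, 732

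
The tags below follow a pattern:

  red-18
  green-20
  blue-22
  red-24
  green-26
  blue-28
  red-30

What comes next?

green-32

Colour: repeats red → green → blue, so red, green, blue, red, green, blue, red → green.
For the second component, +2 each step: 18, 20, 22, 24, 26, 28, 30 → 32.
Combining the parts gives green-32.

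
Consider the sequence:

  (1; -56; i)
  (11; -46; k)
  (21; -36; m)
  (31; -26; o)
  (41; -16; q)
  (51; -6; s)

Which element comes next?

(61; 4; u)

First component: 1, 11, 21, 31, 41, 51 → 61 (+10 each step).
Second component — +10 each step: -56, -46, -36, -26, -16, -6 → 4.
For the letter, letters move forward 2 places in the alphabet: i, k, m, o, q, s → u.
Combining the parts gives (61; 4; u).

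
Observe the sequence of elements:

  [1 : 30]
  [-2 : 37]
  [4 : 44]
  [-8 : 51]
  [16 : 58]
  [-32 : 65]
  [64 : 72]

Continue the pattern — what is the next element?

First coordinate — ×(-2) each step: 1, -2, 4, -8, 16, -32, 64 → -128.
For the second coordinate, +7 each step: 30, 37, 44, 51, 58, 65, 72 → 79.
Combining the parts gives [-128 : 79].

[-128 : 79]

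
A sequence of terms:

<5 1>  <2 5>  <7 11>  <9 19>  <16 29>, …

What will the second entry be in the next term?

Second entry: differences are 4, 6, 8, … (increasing by 2 each time); 1, 5, 11, 19, 29 → 41.

41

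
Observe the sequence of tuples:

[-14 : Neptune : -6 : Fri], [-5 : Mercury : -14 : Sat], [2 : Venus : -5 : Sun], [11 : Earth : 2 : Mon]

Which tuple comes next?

First slot goes -14, -5, 2, 11 → 18 (alternating steps +9, +7, +9, +7, …).
Planet — runs through the planets Mercury→Neptune: Neptune, Mercury, Venus, Earth → Mars.
Third slot goes -6, -14, -5, 2 → 11 (always the previous value of the first slot).
For the day, runs through the weekdays Mon→Sun: Fri, Sat, Sun, Mon → Tue.
Putting it together: [18 : Mars : 11 : Tue].

[18 : Mars : 11 : Tue]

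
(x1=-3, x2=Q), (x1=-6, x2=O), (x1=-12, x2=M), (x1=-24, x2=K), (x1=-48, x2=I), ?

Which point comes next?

(x1=-96, x2=G)

X1: -3, -6, -12, -24, -48 → -96 (×2 each step).
X2 — letters move back 2 places in the alphabet: Q, O, M, K, I → G.
So the next point is (x1=-96, x2=G).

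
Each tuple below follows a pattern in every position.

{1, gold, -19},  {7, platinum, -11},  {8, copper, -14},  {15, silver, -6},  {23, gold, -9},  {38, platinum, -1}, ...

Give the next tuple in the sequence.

First coordinate — each term is the sum of the two before it: 1, 7, 8, 15, 23, 38 → 61.
For the metal, repeats gold → platinum → copper → silver: gold, platinum, copper, silver, gold, platinum → copper.
Third coordinate: -19, -11, -14, -6, -9, -1 → -4 (alternating steps +8, −3, +8, −3, …).
So the next tuple is {61, copper, -4}.

{61, copper, -4}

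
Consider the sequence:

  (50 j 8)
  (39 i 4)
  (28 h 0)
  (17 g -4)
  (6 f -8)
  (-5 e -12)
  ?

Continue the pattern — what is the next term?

For the first component, −11 each step: 50, 39, 28, 17, 6, -5 → -16.
Letter: letters move back 1 place in the alphabet; j, i, h, g, f, e → d.
Third component goes 8, 4, 0, -4, -8, -12 → -16 (−4 each step).
So the next term is (-16 d -16).

(-16 d -16)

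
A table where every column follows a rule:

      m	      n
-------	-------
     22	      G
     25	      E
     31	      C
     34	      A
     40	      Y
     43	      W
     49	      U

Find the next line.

Column m — alternating steps +3, +6, +3, +6, …: 22, 25, 31, 34, 40, 43, 49 → 52.
Column n: letters move back 2 places in the alphabet, wrapping A→Z, so G, E, C, A, Y, W, U → S.
Combining the parts gives 52  S.

52  S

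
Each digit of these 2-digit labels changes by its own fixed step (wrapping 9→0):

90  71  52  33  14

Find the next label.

95

For the first digit, −2 each step, mod 10: 9, 7, 5, 3, 1 → 9.
Second digit: +1 each step, mod 10; 0, 1, 2, 3, 4 → 5.
So the next label is 95.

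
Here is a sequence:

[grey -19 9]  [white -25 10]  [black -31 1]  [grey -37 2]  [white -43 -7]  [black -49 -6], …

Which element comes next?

[grey -55 -15]

For the shade, repeats grey → white → black: grey, white, black, grey, white, black → grey.
For the second part, −6 each step: -19, -25, -31, -37, -43, -49 → -55.
For the third part, alternating steps +1, −9, +1, −9, …: 9, 10, 1, 2, -7, -6 → -15.
Putting it together: [grey -55 -15].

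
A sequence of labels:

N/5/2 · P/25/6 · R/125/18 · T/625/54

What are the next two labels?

V/3125/162, X/15625/486

For the letter, letters move forward 2 places in the alphabet: N, P, R, T → V → X.
Second component: ×5 each step; 5, 25, 125, 625 → 3125 → 15625.
Third component: 2, 6, 18, 54 → 162 → 486 (×3 each step).
Putting the parts together: V/3125/162 and then X/15625/486.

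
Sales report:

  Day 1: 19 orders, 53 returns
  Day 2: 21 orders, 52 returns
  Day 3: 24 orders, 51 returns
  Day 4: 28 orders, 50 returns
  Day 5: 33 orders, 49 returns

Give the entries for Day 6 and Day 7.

Orders goes 19, 21, 24, 28, 33 → 39 → 46 (differences are 2, 3, 4, … (increasing by 1 each time)).
Returns: −1 each step, so 53, 52, 51, 50, 49 → 48 → 47.
So the next two records are 39 orders, 48 returns and 46 orders, 47 returns.

39 orders, 48 returns; 46 orders, 47 returns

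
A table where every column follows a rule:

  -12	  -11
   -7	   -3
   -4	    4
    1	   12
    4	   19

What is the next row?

First component: alternating steps +5, +3, +5, +3, …; -12, -7, -4, 1, 4 → 9.
Second component: alternating steps +8, +7, +8, +7, …, so -11, -3, 4, 12, 19 → 27.
So the next row is 9  27.

9  27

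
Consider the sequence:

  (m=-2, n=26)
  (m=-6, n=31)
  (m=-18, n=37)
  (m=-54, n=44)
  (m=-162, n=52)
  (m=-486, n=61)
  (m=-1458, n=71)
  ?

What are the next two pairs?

(m=-4374, n=82), (m=-13122, n=94)

M: ×3 each step, so -2, -6, -18, -54, -162, -486, -1458 → -4374 → -13122.
N: differences are 5, 6, 7, … (increasing by 1 each time); 26, 31, 37, 44, 52, 61, 71 → 82 → 94.
Putting the parts together: (m=-4374, n=82) and then (m=-13122, n=94).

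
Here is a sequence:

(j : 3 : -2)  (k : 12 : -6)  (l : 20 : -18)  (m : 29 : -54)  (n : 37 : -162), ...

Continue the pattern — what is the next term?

(o : 46 : -486)

Letter: j, k, l, m, n → o (letters move forward 1 place in the alphabet).
Second component goes 3, 12, 20, 29, 37 → 46 (alternating steps +9, +8, +9, +8, …).
For the third component, ×3 each step: -2, -6, -18, -54, -162 → -486.
Combining the parts gives (o : 46 : -486).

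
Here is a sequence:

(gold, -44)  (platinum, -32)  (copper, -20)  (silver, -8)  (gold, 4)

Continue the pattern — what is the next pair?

Metal goes gold, platinum, copper, silver, gold → platinum (repeats gold → platinum → copper → silver).
Second coordinate: -44, -32, -20, -8, 4 → 16 (+12 each step).
Putting it together: (platinum, 16).

(platinum, 16)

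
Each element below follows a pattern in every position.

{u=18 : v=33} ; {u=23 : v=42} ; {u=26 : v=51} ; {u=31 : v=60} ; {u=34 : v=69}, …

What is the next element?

U: 18, 23, 26, 31, 34 → 39 (alternating steps +5, +3, +5, +3, …).
V — +9 each step: 33, 42, 51, 60, 69 → 78.
Putting it together: {u=39 : v=78}.

{u=39 : v=78}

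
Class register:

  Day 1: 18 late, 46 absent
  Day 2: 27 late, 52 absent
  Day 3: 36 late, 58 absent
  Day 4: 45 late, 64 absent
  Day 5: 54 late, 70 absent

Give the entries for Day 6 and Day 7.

63 late, 76 absent; 72 late, 82 absent

Late: +9 each step; 18, 27, 36, 45, 54 → 63 → 72.
Absent goes 46, 52, 58, 64, 70 → 76 → 82 (+6 each step).
Putting the parts together: 63 late, 76 absent and then 72 late, 82 absent.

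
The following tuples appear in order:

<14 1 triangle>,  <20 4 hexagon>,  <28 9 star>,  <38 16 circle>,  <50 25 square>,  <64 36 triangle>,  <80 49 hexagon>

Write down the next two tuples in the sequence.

<98 64 star>, <118 81 circle>

First slot: differences are 6, 8, 10, … (increasing by 2 each time), so 14, 20, 28, 38, 50, 64, 80 → 98 → 118.
Second slot: 1, 4, 9, 16, 25, 36, 49 → 64 → 81 (perfect squares: 1², 2², 3², …).
Shape: repeats triangle → hexagon → star → circle → square; triangle, hexagon, star, circle, square, triangle, hexagon → star → circle.
So the next two tuples are <98 64 star> and <118 81 circle>.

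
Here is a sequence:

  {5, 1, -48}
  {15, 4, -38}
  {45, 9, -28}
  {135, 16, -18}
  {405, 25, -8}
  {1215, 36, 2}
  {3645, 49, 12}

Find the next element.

{10935, 64, 22}

For the first slot, ×3 each step: 5, 15, 45, 135, 405, 1215, 3645 → 10935.
Second slot goes 1, 4, 9, 16, 25, 36, 49 → 64 (perfect squares: 1², 2², 3², …).
Third slot — +10 each step: -48, -38, -28, -18, -8, 2, 12 → 22.
Combining the parts gives {10935, 64, 22}.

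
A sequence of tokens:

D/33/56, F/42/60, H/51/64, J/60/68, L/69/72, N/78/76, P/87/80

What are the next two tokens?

R/96/84, T/105/88

Letter: D, F, H, J, L, N, P → R → T (letters move forward 2 places in the alphabet).
For the second component, +9 each step: 33, 42, 51, 60, 69, 78, 87 → 96 → 105.
Third component goes 56, 60, 64, 68, 72, 76, 80 → 84 → 88 (+4 each step).
Putting the parts together: R/96/84 and then T/105/88.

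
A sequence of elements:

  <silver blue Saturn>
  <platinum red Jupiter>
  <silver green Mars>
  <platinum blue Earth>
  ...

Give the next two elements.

<silver red Venus>, <platinum green Mercury>

Metal: alternates silver ↔ platinum; silver, platinum, silver, platinum → silver → platinum.
Colour goes blue, red, green, blue → red → green (repeats blue → red → green).
Planet goes Saturn, Jupiter, Mars, Earth → Venus → Mercury (runs backward through the planets Mercury→Neptune).
Putting the parts together: <silver red Venus> and then <platinum green Mercury>.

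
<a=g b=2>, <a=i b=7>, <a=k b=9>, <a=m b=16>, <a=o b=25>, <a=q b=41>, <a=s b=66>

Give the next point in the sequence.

A: letters move forward 2 places in the alphabet, so g, i, k, m, o, q, s → u.
B goes 2, 7, 9, 16, 25, 41, 66 → 107 (each term is the sum of the two before it).
Combining the parts gives <a=u b=107>.

<a=u b=107>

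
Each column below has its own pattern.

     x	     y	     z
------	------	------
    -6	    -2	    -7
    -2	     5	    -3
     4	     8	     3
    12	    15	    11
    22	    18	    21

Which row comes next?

34  25  33

Column x goes -6, -2, 4, 12, 22 → 34 (differences are 4, 6, 8, … (increasing by 2 each time)).
Column y — alternating steps +7, +3, +7, +3, …: -2, 5, 8, 15, 18 → 25.
Column z — always 1 less than the column x: -7, -3, 3, 11, 21 → 33.
So the next row is 34  25  33.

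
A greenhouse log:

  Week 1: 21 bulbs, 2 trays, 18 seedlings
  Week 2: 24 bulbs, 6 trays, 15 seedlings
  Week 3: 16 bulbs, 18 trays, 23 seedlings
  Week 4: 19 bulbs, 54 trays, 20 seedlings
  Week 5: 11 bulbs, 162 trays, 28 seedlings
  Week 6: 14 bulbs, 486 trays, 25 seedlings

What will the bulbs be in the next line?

6

Bulbs — alternating steps +3, −8, +3, −8, …: 21, 24, 16, 19, 11, 14 → 6.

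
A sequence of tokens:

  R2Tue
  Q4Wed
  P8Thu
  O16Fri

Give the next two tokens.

Letter: letters move back 1 place in the alphabet, so R, Q, P, O → N → M.
Second component: 2, 4, 8, 16 → 32 → 64 (×2 each step).
Day goes Tue, Wed, Thu, Fri → Sat → Sun (runs through the weekdays Mon→Sun).
So the next two tokens are N32Sat and M64Sun.

N32Sat then M64Sun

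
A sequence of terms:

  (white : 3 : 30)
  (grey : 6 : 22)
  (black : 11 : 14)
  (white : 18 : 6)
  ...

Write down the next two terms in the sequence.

(grey : 27 : -2), (black : 38 : -10)

Shade: repeats white → grey → black, so white, grey, black, white → grey → black.
For the second value, differences are 3, 5, 7, … (increasing by 2 each time): 3, 6, 11, 18 → 27 → 38.
Third value: −8 each step; 30, 22, 14, 6 → -2 → -10.
Putting the parts together: (grey : 27 : -2) and then (black : 38 : -10).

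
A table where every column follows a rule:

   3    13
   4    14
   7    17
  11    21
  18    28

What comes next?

First component: each term is the sum of the two before it; 3, 4, 7, 11, 18 → 29.
Second component — always 10 more than the first component: 13, 14, 17, 21, 28 → 39.
Putting it together: 29  39.

29  39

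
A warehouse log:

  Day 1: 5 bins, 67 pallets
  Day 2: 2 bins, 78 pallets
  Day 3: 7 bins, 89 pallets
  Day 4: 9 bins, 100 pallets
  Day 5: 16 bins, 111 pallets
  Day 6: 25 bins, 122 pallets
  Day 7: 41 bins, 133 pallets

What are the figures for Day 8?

Bins — each term is the sum of the two before it: 5, 2, 7, 9, 16, 25, 41 → 66.
Pallets: +11 each step, so 67, 78, 89, 100, 111, 122, 133 → 144.
So the next row is 66 bins, 144 pallets.

66 bins, 144 pallets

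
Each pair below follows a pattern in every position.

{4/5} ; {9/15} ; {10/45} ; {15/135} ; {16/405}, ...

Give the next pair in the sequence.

{21/1215}

First part goes 4, 9, 10, 15, 16 → 21 (alternating steps +5, +1, +5, +1, …).
Second part: ×3 each step; 5, 15, 45, 135, 405 → 1215.
So the next pair is {21/1215}.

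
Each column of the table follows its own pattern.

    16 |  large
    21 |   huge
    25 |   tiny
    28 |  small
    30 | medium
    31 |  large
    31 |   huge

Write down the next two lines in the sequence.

30  tiny; 28  small

For the first component, differences are 5, 4, 3, … (decreasing by 1 each time): 16, 21, 25, 28, 30, 31, 31 → 30 → 28.
Size goes large, huge, tiny, small, medium, large, huge → tiny → small (repeats large → huge → tiny → small → medium).
Putting the parts together: 30  tiny and then 28  small.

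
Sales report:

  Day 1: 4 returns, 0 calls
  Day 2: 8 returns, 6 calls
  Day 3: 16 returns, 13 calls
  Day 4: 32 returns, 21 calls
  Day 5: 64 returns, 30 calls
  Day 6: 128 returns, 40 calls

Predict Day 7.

Returns: ×2 each step, so 4, 8, 16, 32, 64, 128 → 256.
Calls: 0, 6, 13, 21, 30, 40 → 51 (differences are 6, 7, 8, … (increasing by 1 each time)).
Combining the parts gives 256 returns, 51 calls.

256 returns, 51 calls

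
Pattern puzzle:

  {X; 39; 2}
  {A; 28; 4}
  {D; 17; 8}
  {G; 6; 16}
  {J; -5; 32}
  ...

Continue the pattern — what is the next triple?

For the letter, letters move forward 3 places in the alphabet, wrapping Z→A: X, A, D, G, J → M.
Second value: 39, 28, 17, 6, -5 → -16 (−11 each step).
Third value — ×2 each step: 2, 4, 8, 16, 32 → 64.
Putting it together: {M; -16; 64}.

{M; -16; 64}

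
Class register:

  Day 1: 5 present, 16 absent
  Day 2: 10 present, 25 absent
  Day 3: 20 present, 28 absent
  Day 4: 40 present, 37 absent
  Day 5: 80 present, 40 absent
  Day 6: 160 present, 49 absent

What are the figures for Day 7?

For the present, ×2 each step: 5, 10, 20, 40, 80, 160 → 320.
Absent — alternating steps +9, +3, +9, +3, …: 16, 25, 28, 37, 40, 49 → 52.
So the next row is 320 present, 52 absent.

320 present, 52 absent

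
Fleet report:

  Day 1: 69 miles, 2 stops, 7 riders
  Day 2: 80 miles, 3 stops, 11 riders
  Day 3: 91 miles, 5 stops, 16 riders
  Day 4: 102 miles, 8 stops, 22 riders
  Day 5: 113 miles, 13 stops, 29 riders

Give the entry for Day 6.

124 miles, 21 stops, 37 riders

Miles: 69, 80, 91, 102, 113 → 124 (+11 each step).
For the stops, each term is the sum of the two before it: 2, 3, 5, 8, 13 → 21.
Riders: 7, 11, 16, 22, 29 → 37 (differences are 4, 5, 6, … (increasing by 1 each time)).
So the next record is 124 miles, 21 stops, 37 riders.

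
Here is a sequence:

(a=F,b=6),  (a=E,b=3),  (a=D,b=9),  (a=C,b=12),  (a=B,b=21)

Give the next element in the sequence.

(a=A,b=33)

A — letters move back 1 place in the alphabet: F, E, D, C, B → A.
B: 6, 3, 9, 12, 21 → 33 (each term is the sum of the two before it).
So the next element is (a=A,b=33).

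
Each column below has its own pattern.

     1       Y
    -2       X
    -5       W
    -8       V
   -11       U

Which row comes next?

First component: −3 each step, so 1, -2, -5, -8, -11 → -14.
Letter: Y, X, W, V, U → T (letters move back 1 place in the alphabet).
Putting it together: -14  T.

-14  T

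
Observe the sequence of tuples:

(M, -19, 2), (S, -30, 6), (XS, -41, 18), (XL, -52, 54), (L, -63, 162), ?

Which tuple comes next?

(M, -74, 486)

Size: runs backward through clothing sizes XS→XL; M, S, XS, XL, L → M.
For the second component, −11 each step: -19, -30, -41, -52, -63 → -74.
For the third component, ×3 each step: 2, 6, 18, 54, 162 → 486.
Combining the parts gives (M, -74, 486).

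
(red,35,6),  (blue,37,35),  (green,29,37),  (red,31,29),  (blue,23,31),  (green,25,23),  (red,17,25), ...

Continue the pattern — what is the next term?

Colour: red, blue, green, red, blue, green, red → blue (repeats red → blue → green).
Second part — alternating steps +2, −8, +2, −8, …: 35, 37, 29, 31, 23, 25, 17 → 19.
Third part: always the previous value of the second part, so 6, 35, 37, 29, 31, 23, 25 → 17.
Putting it together: (blue,19,17).

(blue,19,17)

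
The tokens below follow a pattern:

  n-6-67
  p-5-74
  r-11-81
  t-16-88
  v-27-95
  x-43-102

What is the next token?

z-70-109

For the letter, letters move forward 2 places in the alphabet: n, p, r, t, v, x → z.
Second component: each term is the sum of the two before it; 6, 5, 11, 16, 27, 43 → 70.
Third component: 67, 74, 81, 88, 95, 102 → 109 (+7 each step).
Putting it together: z-70-109.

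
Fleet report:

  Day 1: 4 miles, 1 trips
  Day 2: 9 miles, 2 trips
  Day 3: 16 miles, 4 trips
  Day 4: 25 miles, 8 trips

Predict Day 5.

36 miles, 16 trips

Miles: 4, 9, 16, 25 → 36 (perfect squares: 2², 3², 4², …).
For the trips, ×2 each step: 1, 2, 4, 8 → 16.
So the next line is 36 miles, 16 trips.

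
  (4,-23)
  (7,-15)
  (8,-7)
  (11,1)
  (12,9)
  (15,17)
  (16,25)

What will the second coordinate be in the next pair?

33

First coordinate: alternating steps +3, +1, +3, +1, …; 4, 7, 8, 11, 12, 15, 16 → 19.
Second coordinate: +8 each step; -23, -15, -7, 1, 9, 17, 25 → 33.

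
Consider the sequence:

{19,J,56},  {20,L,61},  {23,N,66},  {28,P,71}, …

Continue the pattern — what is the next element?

First slot: 19, 20, 23, 28 → 35 (differences are 1, 3, 5, … (increasing by 2 each time)).
Letter — letters move forward 2 places in the alphabet: J, L, N, P → R.
Third slot goes 56, 61, 66, 71 → 76 (+5 each step).
Combining the parts gives {35,R,76}.

{35,R,76}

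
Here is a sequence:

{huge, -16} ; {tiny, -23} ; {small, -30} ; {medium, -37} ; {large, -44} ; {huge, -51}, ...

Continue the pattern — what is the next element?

{tiny, -58}

Size goes huge, tiny, small, medium, large, huge → tiny (repeats huge → tiny → small → medium → large).
Second slot: −7 each step; -16, -23, -30, -37, -44, -51 → -58.
Combining the parts gives {tiny, -58}.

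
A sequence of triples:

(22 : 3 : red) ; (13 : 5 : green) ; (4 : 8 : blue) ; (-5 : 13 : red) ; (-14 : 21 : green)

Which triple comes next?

(-23 : 34 : blue)

First entry — −9 each step: 22, 13, 4, -5, -14 → -23.
Second entry goes 3, 5, 8, 13, 21 → 34 (each term is the sum of the two before it).
Colour: repeats red → green → blue, so red, green, blue, red, green → blue.
Combining the parts gives (-23 : 34 : blue).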